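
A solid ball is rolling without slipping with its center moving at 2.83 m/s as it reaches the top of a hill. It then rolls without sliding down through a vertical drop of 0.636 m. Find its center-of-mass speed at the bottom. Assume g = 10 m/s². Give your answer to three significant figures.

v ≈ 4.13 m/s

The moment of inertia is (2/5)MR², giving k ≡ I/(MR²) = 0.4.
Pure rolling means v = ωR; then KE = ½Mv² + ½I(v/R)² = ½(1+k)Mv² = (7/10)Mv².
Conserving energy between top and bottom: (7/10)Mv² = (7/10)Mv₀² + Mgh, hence v² = v₀² + 2gh/(1+k).
v = √(2.83² + 2×10×0.636/1.4) = √17.09 ≈ 4.13 m/s.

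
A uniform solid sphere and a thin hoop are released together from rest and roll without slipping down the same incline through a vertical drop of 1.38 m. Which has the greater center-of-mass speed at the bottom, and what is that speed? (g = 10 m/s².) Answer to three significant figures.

the uniform solid sphere, at v ≈ 4.44 m/s

For rolling without slipping, Mgh = ½(1+k)Mv² where k = I/(MR²), so v = √(2gh/(1+k)).
Uniform solid sphere: k = 0.4, giving v = √(2×10×1.38/1.4) = 4.44 m/s.
Thin hoop: k = 1, giving v = √(2×10×1.38/2) = 3.715 m/s.
The smaller k wins: the uniform solid sphere, at ≈ 4.44 m/s.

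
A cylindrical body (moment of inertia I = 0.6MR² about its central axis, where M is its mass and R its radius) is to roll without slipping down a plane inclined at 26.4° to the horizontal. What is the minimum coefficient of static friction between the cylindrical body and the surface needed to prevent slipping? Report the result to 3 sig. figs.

μ_min ≈ 0.186

The moment of inertia is 0.6MR², giving k ≡ I/(MR²) = 0.6.
Translational: Mg sinθ − f = Ma. Rotational about the CM: fR = Iα = kMRa, so f = kMa.
These give a = g sinθ/(1+k) and the required friction f = kMg sinθ/(1+k).
With N = Mg cosθ, the no-slip condition f ≤ μN gives μ_min = f/N = k tanθ/(1+k).
μ_min = 0.6 × tan26.4° / 1.6 ≈ 0.186.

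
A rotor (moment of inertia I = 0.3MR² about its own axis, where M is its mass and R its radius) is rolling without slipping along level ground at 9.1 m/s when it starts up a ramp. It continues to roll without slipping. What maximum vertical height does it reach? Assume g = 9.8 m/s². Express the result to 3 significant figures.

h ≈ 5.49 m

With I = 0.3MR², the ratio k = I/(MR²) is 0.3.
Rolling without slipping gives ω = v/R, so the total kinetic energy is ½Mv² + ½Iω² = ½(1+k)Mv² = (13/20)Mv².
All of this converts to potential energy at the highest point: (13/20)Mv₀² = Mgh.
Thus h = (1+k)v₀²/(2g) = 1.3 × 9.1² / (2 × 9.8) ≈ 5.49 m.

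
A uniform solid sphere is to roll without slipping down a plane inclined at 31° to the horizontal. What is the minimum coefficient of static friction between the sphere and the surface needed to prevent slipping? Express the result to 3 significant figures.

μ_min ≈ 0.172

Here I = (2/5)MR², so the shape factor k = I/(MR²) = 0.4.
Translational: Mg sinθ − f = Ma. Rotational about the CM: fR = Iα = kMRa, so f = kMa.
These give a = g sinθ/(1+k) and the required friction f = kMg sinθ/(1+k).
With N = Mg cosθ, the no-slip condition f ≤ μN gives μ_min = f/N = k tanθ/(1+k).
μ_min = 0.4 × tan31° / 1.4 ≈ 0.172.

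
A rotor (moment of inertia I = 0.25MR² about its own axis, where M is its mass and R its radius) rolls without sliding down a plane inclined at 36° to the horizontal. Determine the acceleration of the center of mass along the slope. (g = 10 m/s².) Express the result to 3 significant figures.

The moment of inertia is 0.25MR², giving k ≡ I/(MR²) = 0.25.
Translational: Mg sinθ − f = Ma. Rotational about the CM: fR = Iα = kMRa, so f = kMa.
Eliminating f: Mg sinθ = (1+k)Ma, so a = g sinθ/(1+k) = 10 × sin36° / 1.25 ≈ 4.70 m/s².

a ≈ 4.70 m/s²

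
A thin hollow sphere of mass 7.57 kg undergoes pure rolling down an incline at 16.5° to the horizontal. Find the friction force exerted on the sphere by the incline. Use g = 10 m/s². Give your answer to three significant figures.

Here I = (2/3)MR², so the shape factor k = I/(MR²) = 2/3.
Along the incline Mg sinθ − f = Ma, and torque about the center fR = Iα = kMR²(a/R) gives f = kMa.
Combining, a = g sinθ/(1+k) and f = kMa = kMg sinθ/(1+k).
f = (2/3) × 7.57 × 10 × sin16.5° / 1.667 ≈ 8.60 N.

f ≈ 8.60 N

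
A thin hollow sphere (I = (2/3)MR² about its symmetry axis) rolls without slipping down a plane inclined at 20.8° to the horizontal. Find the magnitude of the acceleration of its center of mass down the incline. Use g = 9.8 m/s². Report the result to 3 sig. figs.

For this body I = (2/3)MR², i.e. k = I/(MR²) = 2/3.
Along the incline Mg sinθ − f = Ma, and torque about the center fR = Iα = kMR²(a/R) gives f = kMa.
Eliminating f: Mg sinθ = (1+k)Ma, so a = g sinθ/(1+k) = 9.8 × sin20.8° / 1.667 ≈ 2.09 m/s².

a ≈ 2.09 m/s²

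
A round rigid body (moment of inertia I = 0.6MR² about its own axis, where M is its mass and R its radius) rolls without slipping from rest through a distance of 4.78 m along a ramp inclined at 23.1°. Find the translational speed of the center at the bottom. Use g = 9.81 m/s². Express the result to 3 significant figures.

The moment of inertia is 0.6MR², giving k ≡ I/(MR²) = 0.6.
Since it rolls without slipping, ω = v/R and KE = ½Mv² + ½Iω² = ½(1+k)Mv² = (4/5)Mv².
The vertical drop is h = L sinθ = 4.78 × sin23.1° = 1.875 m.
Setting Mgh = (4/5)Mv² gives v = √(2gh/(1+k)) = √(2·9.81·1.875/1.6) ≈ 4.80 m/s.

v ≈ 4.80 m/s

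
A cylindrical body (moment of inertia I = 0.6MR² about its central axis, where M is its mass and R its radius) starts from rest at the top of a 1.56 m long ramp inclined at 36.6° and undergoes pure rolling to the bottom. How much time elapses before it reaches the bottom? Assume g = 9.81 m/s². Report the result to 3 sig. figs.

t ≈ 0.924 s

Here I = 0.6MR², so the shape factor k = I/(MR²) = 0.6.
Along the incline Mg sinθ − f = Ma, and torque about the center fR = Iα = kMR²(a/R) gives f = kMa.
Hence a = g sinθ/(1+k) = 9.81×sin36.6°/1.6 = 3.656 m/s².
With constant a from rest, t = √(2L/a) = √(2·1.56/3.656) ≈ 0.924 s.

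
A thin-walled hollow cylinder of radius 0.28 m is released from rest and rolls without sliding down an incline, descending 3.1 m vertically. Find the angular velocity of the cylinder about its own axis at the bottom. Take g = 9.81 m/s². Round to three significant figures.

ω ≈ 19.7 rad/s

With I = MR², the ratio k = I/(MR²) is 1.
Pure rolling means v = ωR; then KE = ½Mv² + ½I(v/R)² = ½(1+k)Mv² = Mv².
Energy conservation Mgh = ½(1+k)Mv² gives v = √(2gh/(1+k)) = √(2 × 9.81 × 3.1 / 2) = 5.515 m/s.
Then ω = v/R = 5.515 / 0.28 ≈ 19.7 rad/s.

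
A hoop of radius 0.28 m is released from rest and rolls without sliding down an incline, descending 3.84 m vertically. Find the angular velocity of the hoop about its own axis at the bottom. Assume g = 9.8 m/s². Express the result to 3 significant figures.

Here I = MR², so the shape factor k = I/(MR²) = 1.
Since it rolls without slipping, ω = v/R and KE = ½Mv² + ½Iω² = ½(1+k)Mv² = Mv².
Energy conservation Mgh = ½(1+k)Mv² gives v = √(2gh/(1+k)) = √(2 × 9.8 × 3.84 / 2) = 6.134 m/s.
The angular speed follows from ω = v/R = 6.134/0.28 ≈ 21.9 rad/s.

ω ≈ 21.9 rad/s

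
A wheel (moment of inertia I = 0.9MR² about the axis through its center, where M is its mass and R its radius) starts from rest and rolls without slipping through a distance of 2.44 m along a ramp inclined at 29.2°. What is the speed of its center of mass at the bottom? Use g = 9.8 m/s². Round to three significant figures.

Here I = 0.9MR², so the shape factor k = I/(MR²) = 0.9.
Rolling without slipping gives ω = v/R, so the total kinetic energy is ½Mv² + ½Iω² = ½(1+k)Mv² = (19/20)Mv².
The vertical drop is h = L sinθ = 2.44 × sin29.2° = 1.19 m.
Energy conservation: Mgh = (19/20)Mv², so v = √(2gh/(1+k)) = √(2 × 9.8 × 1.19 / 1.9) ≈ 3.50 m/s.

v ≈ 3.50 m/s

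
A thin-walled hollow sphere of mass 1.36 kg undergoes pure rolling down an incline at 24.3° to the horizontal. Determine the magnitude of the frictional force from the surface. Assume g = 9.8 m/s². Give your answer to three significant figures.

f ≈ 2.19 N

For this body I = (2/3)MR², i.e. k = I/(MR²) = 2/3.
Newton's second law down the slope: Mg sinθ − f = Ma. The torque equation fR = Iα (with α = a/R) gives f = kMa.
Combining, a = g sinθ/(1+k) and f = kMa = kMg sinθ/(1+k).
f = (2/3) × 1.36 × 9.8 × sin24.3° / 1.667 ≈ 2.19 N.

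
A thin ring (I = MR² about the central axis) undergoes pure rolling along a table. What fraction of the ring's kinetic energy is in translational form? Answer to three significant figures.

fraction ≈ 0.500

The moment of inertia is MR², giving k ≡ I/(MR²) = 1.
Since ω = v/R, the translational part is ½Mv² and the rotational part is ½I(v/R)² = ½kMv²; the total is ½(1+k)Mv².
The translational fraction is therefore 1/(1+k) = 1/2 ≈ 0.500.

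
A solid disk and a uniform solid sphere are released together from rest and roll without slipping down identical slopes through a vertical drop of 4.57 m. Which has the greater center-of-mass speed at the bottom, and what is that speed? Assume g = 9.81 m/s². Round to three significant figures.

For rolling without slipping, Mgh = ½(1+k)Mv² where k = I/(MR²), so v = √(2gh/(1+k)).
Solid disk: k = 0.5, giving v = √(2×9.81×4.57/1.5) = 7.731 m/s.
Uniform solid sphere: k = 0.4, giving v = √(2×9.81×4.57/1.4) = 8.003 m/s.
The smaller k wins: the uniform solid sphere, at ≈ 8.00 m/s.

the uniform solid sphere, at v ≈ 8.00 m/s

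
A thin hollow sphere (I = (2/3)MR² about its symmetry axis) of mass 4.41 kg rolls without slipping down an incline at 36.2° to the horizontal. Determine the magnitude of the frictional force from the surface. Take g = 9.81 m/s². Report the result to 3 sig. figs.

Here I = (2/3)MR², so the shape factor k = I/(MR²) = 2/3.
Translational: Mg sinθ − f = Ma. Rotational about the CM: fR = Iα = kMRa, so f = kMa.
Combining, a = g sinθ/(1+k) and f = kMa = kMg sinθ/(1+k).
f = (2/3) × 4.41 × 9.81 × sin36.2° / 1.667 ≈ 10.2 N.

f ≈ 10.2 N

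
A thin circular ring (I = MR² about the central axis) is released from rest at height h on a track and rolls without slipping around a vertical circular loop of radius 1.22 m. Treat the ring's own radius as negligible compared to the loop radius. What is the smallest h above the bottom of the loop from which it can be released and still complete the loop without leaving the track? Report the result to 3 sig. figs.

The moment of inertia is MR², giving k ≡ I/(MR²) = 1.
At the top of the loop, the minimum-contact condition is Mg = Mv_top²/r, so v_top² = gr.
With ω = v/R, the kinetic energy at speed v is ½(1+k)Mv² = Mv².
Energy conservation from release (height h) to the top (height 2r): Mgh = Mg(2r) + M·gr.
Thus h_min = 2r + (1+k)r/2 = r(2 + 2/2) = 1.22 × 3 ≈ 3.66 m.

h_min ≈ 3.66 m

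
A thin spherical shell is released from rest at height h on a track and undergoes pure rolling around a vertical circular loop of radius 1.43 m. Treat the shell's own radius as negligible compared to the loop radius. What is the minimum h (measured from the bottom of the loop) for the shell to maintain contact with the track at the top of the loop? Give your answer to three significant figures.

For this body I = (2/3)MR², i.e. k = I/(MR²) = 2/3.
At the top of the loop, the minimum-contact condition is Mg = Mv_top²/r, so v_top² = gr.
With ω = v/R, the kinetic energy at speed v is ½(1+k)Mv² = (5/6)Mv².
Energy conservation from release (height h) to the top (height 2r): Mgh = Mg(2r) + (5/6)M·gr.
Thus h_min = 2r + (1+k)r/2 = r(2 + 1.667/2) = 1.43 × 2.833 ≈ 4.05 m.

h_min ≈ 4.05 m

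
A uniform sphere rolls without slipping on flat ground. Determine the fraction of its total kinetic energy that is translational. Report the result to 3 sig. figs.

fraction ≈ 0.714

Here I = (2/5)MR², so the shape factor k = I/(MR²) = 0.4.
With ω = v/R, KE_trans = ½Mv² and KE_rot = ½Iω² = ½kMv², so KE_total = ½(1+k)Mv².
The translational fraction is therefore 1/(1+k) = 1/1.4 ≈ 0.714.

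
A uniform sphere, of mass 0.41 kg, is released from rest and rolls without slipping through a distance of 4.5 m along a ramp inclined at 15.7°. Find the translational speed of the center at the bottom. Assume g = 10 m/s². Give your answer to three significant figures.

v ≈ 4.17 m/s

With I = (2/5)MR², the ratio k = I/(MR²) is 0.4.
Pure rolling means v = ωR; then KE = ½Mv² + ½I(v/R)² = ½(1+k)Mv² = (7/10)Mv².
The vertical drop is h = L sinθ = 4.5 × sin15.7° = 1.218 m.
Energy conservation: Mgh = (7/10)Mv², so v = √(2gh/(1+k)) = √(2 × 10 × 1.218 / 1.4) ≈ 4.17 m/s.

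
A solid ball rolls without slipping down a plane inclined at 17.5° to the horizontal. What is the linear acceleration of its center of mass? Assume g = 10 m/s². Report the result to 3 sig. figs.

a ≈ 2.15 m/s²

Here I = (2/5)MR², so the shape factor k = I/(MR²) = 0.4.
Translational: Mg sinθ − f = Ma. Rotational about the CM: fR = Iα = kMRa, so f = kMa.
Eliminating f: Mg sinθ = (1+k)Ma, so a = g sinθ/(1+k) = 10 × sin17.5° / 1.4 ≈ 2.15 m/s².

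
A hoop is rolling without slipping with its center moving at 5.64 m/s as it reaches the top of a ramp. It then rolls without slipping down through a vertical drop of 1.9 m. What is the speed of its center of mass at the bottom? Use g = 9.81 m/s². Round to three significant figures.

v ≈ 7.10 m/s

The moment of inertia is MR², giving k ≡ I/(MR²) = 1.
Pure rolling means v = ωR; then KE = ½Mv² + ½I(v/R)² = ½(1+k)Mv² = Mv².
Energy conservation: Mv₀² + Mgh = Mv², so v² = v₀² + 2gh/(1+k).
v = √(5.64² + 2×9.81×1.9/2) = √50.45 ≈ 7.10 m/s.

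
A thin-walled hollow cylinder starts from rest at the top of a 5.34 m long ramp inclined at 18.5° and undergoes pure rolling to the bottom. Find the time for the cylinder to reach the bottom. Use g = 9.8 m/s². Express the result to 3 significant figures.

The moment of inertia is MR², giving k ≡ I/(MR²) = 1.
Along the incline Mg sinθ − f = Ma, and torque about the center fR = Iα = kMR²(a/R) gives f = kMa.
Hence a = g sinθ/(1+k) = 9.8×sin18.5°/2 = 1.555 m/s².
Starting from rest, L = ½at², so t = √(2L/a) = √(2×5.34/1.555) ≈ 2.62 s.

t ≈ 2.62 s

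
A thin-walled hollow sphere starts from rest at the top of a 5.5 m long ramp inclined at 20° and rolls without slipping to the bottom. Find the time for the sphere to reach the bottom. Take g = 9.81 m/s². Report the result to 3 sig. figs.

The moment of inertia is (2/3)MR², giving k ≡ I/(MR²) = 2/3.
Along the incline Mg sinθ − f = Ma, and torque about the center fR = Iα = kMR²(a/R) gives f = kMa.
Hence a = g sinθ/(1+k) = 9.81×sin20°/1.667 = 2.013 m/s².
Starting from rest, L = ½at², so t = √(2L/a) = √(2×5.5/2.013) ≈ 2.34 s.

t ≈ 2.34 s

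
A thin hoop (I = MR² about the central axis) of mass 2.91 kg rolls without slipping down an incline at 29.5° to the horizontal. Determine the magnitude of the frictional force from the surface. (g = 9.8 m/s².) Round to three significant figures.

For this body I = MR², i.e. k = I/(MR²) = 1.
Along the incline Mg sinθ − f = Ma, and torque about the center fR = Iα = kMR²(a/R) gives f = kMa.
Combining, a = g sinθ/(1+k) and f = kMa = kMg sinθ/(1+k).
f = 1 × 2.91 × 9.8 × sin29.5° / 2 ≈ 7.02 N.

f ≈ 7.02 N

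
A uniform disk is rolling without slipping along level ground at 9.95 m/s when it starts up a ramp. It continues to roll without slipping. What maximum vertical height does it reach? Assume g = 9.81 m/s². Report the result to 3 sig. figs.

The moment of inertia is (1/2)MR², giving k ≡ I/(MR²) = 0.5.
The rolling condition ω = v/R makes the rotational term ½I(v/R)² = ½kMv², so KE_total = ½(1+k)Mv² = (3/4)Mv².
At the top the kinetic energy is zero, so (3/4)Mv₀² = Mgh.
Thus h = (1+k)v₀²/(2g) = 1.5 × 9.95² / (2 × 9.81) ≈ 7.57 m.

h ≈ 7.57 m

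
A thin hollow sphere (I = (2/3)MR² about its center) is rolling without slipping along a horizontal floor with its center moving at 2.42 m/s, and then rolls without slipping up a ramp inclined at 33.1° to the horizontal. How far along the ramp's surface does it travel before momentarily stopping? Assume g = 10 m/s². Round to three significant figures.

d ≈ 0.894 m

With I = (2/3)MR², the ratio k = I/(MR²) is 2/3.
Pure rolling means v = ωR; then KE = ½Mv² + ½I(v/R)² = ½(1+k)Mv² = (5/6)Mv².
Setting this equal to Mgh gives the vertical rise h = (1+k)v₀²/(2g) = 1.667×2.42²/(2×10) = 0.488 m.
Along the incline, d = h/sinθ = 0.488/sin33.1° ≈ 0.894 m.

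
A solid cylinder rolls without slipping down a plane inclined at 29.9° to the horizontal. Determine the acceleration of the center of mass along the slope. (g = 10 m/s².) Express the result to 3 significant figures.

a ≈ 3.32 m/s²

With I = (1/2)MR², the ratio k = I/(MR²) is 0.5.
Newton's second law down the slope: Mg sinθ − f = Ma. The torque equation fR = Iα (with α = a/R) gives f = kMa.
Eliminating f: Mg sinθ = (1+k)Ma, so a = g sinθ/(1+k) = 10 × sin29.9° / 1.5 ≈ 3.32 m/s².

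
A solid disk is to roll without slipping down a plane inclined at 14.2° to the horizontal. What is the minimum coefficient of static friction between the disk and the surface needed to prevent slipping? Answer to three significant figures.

μ_min ≈ 0.0843

For this body I = (1/2)MR², i.e. k = I/(MR²) = 0.5.
Newton's second law down the slope: Mg sinθ − f = Ma. The torque equation fR = Iα (with α = a/R) gives f = kMa.
These give a = g sinθ/(1+k) and the required friction f = kMg sinθ/(1+k).
With N = Mg cosθ, the no-slip condition f ≤ μN gives μ_min = f/N = k tanθ/(1+k).
μ_min = 0.5 × tan14.2° / 1.5 ≈ 0.0843.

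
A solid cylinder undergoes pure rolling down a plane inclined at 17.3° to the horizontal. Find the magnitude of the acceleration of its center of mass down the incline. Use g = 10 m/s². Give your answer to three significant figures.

Here I = (1/2)MR², so the shape factor k = I/(MR²) = 0.5.
Newton's second law down the slope: Mg sinθ − f = Ma. The torque equation fR = Iα (with α = a/R) gives f = kMa.
Eliminating f: Mg sinθ = (1+k)Ma, so a = g sinθ/(1+k) = 10 × sin17.3° / 1.5 ≈ 1.98 m/s².

a ≈ 1.98 m/s²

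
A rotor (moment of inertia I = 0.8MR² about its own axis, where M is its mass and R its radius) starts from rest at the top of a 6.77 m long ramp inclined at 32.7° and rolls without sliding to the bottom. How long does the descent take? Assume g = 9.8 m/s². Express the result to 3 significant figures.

For this body I = 0.8MR², i.e. k = I/(MR²) = 0.8.
Translational: Mg sinθ − f = Ma. Rotational about the CM: fR = Iα = kMRa, so f = kMa.
Hence a = g sinθ/(1+k) = 9.8×sin32.7°/1.8 = 2.941 m/s².
With constant a from rest, t = √(2L/a) = √(2·6.77/2.941) ≈ 2.15 s.

t ≈ 2.15 s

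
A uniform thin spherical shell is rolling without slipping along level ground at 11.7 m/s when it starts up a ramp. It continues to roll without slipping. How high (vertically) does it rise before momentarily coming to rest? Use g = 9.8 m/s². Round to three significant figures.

h ≈ 11.6 m

For this body I = (2/3)MR², i.e. k = I/(MR²) = 2/3.
Since it rolls without slipping, ω = v/R and KE = ½Mv² + ½Iω² = ½(1+k)Mv² = (5/6)Mv².
All of this converts to potential energy at the highest point: (5/6)Mv₀² = Mgh.
Thus h = (1+k)v₀²/(2g) = 1.667 × 11.7² / (2 × 9.8) ≈ 11.6 m.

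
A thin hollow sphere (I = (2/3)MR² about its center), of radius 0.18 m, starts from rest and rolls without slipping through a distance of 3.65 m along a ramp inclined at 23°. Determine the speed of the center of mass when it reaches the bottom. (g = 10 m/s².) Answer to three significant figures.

Here I = (2/3)MR², so the shape factor k = I/(MR²) = 2/3.
Since it rolls without slipping, ω = v/R and KE = ½Mv² + ½Iω² = ½(1+k)Mv² = (5/6)Mv².
The vertical drop is h = L sinθ = 3.65 × sin23° = 1.426 m.
Energy conservation: Mgh = (5/6)Mv², so v = √(2gh/(1+k)) = √(2 × 10 × 1.426 / 1.667) ≈ 4.14 m/s.

v ≈ 4.14 m/s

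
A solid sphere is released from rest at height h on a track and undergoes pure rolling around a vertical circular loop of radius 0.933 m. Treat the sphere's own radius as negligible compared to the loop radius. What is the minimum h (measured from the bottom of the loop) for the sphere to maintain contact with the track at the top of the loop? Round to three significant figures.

For this body I = (2/5)MR², i.e. k = I/(MR²) = 0.4.
At the top of the loop, the minimum-contact condition is Mg = Mv_top²/r, so v_top² = gr.
With ω = v/R, the kinetic energy at speed v is ½(1+k)Mv² = (7/10)Mv².
Energy conservation from release (height h) to the top (height 2r): Mgh = Mg(2r) + (7/10)M·gr.
Thus h_min = 2r + (1+k)r/2 = r(2 + 1.4/2) = 0.933 × 2.7 ≈ 2.52 m.

h_min ≈ 2.52 m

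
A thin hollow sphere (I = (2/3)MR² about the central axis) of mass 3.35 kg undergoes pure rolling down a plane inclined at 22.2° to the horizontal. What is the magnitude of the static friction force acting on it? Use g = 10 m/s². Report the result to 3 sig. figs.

Here I = (2/3)MR², so the shape factor k = I/(MR²) = 2/3.
Translational: Mg sinθ − f = Ma. Rotational about the CM: fR = Iα = kMRa, so f = kMa.
Combining, a = g sinθ/(1+k) and f = kMa = kMg sinθ/(1+k).
f = (2/3) × 3.35 × 10 × sin22.2° / 1.667 ≈ 5.06 N.

f ≈ 5.06 N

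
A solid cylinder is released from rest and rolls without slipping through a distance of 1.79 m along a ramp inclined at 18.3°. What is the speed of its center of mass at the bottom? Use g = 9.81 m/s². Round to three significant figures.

With I = (1/2)MR², the ratio k = I/(MR²) is 0.5.
The rolling condition ω = v/R makes the rotational term ½I(v/R)² = ½kMv², so KE_total = ½(1+k)Mv² = (3/4)Mv².
The vertical drop is h = L sinθ = 1.79 × sin18.3° = 0.562 m.
Setting Mgh = (3/4)Mv² gives v = √(2gh/(1+k)) = √(2·9.81·0.562/1.5) ≈ 2.71 m/s.

v ≈ 2.71 m/s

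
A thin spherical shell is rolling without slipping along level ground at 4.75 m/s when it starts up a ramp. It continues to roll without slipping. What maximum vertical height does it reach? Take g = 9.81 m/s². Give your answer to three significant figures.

h ≈ 1.92 m

For this body I = (2/3)MR², i.e. k = I/(MR²) = 2/3.
Pure rolling means v = ωR; then KE = ½Mv² + ½I(v/R)² = ½(1+k)Mv² = (5/6)Mv².
At the top the kinetic energy is zero, so (5/6)Mv₀² = Mgh.
Thus h = (1+k)v₀²/(2g) = 1.667 × 4.75² / (2 × 9.81) ≈ 1.92 m.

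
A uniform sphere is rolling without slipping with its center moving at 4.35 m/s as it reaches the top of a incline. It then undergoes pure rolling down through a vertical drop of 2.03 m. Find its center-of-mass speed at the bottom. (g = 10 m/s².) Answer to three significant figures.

With I = (2/5)MR², the ratio k = I/(MR²) is 0.4.
Rolling without slipping gives ω = v/R, so the total kinetic energy is ½Mv² + ½Iω² = ½(1+k)Mv² = (7/10)Mv².
Energy conservation: (7/10)Mv₀² + Mgh = (7/10)Mv², so v² = v₀² + 2gh/(1+k).
v = √(4.35² + 2×10×2.03/1.4) = √47.92 ≈ 6.92 m/s.

v ≈ 6.92 m/s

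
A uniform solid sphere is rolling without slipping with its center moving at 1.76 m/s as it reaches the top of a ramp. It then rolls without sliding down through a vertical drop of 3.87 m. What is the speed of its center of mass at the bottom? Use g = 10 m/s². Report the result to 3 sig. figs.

v ≈ 7.64 m/s

Here I = (2/5)MR², so the shape factor k = I/(MR²) = 0.4.
Pure rolling means v = ωR; then KE = ½Mv² + ½I(v/R)² = ½(1+k)Mv² = (7/10)Mv².
Conserving energy between top and bottom: (7/10)Mv² = (7/10)Mv₀² + Mgh, hence v² = v₀² + 2gh/(1+k).
v = √(1.76² + 2×10×3.87/1.4) = √58.38 ≈ 7.64 m/s.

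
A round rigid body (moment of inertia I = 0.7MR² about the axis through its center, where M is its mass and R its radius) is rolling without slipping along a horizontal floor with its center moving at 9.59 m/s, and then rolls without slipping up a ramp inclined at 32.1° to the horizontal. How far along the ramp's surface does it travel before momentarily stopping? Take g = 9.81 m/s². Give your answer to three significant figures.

With I = 0.7MR², the ratio k = I/(MR²) is 0.7.
The rolling condition ω = v/R makes the rotational term ½I(v/R)² = ½kMv², so KE_total = ½(1+k)Mv² = (17/20)Mv².
Setting this equal to Mgh gives the vertical rise h = (1+k)v₀²/(2g) = 1.7×9.59²/(2×9.81) = 7.969 m.
The distance along the slope is d = h/sinθ = 7.969/sin32.1° ≈ 15.0 m.

d ≈ 15.0 m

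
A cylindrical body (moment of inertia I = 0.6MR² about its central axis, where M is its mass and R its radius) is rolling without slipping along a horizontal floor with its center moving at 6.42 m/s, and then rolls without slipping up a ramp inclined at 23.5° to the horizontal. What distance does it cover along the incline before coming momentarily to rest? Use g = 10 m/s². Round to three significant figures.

The moment of inertia is 0.6MR², giving k ≡ I/(MR²) = 0.6.
Rolling without slipping gives ω = v/R, so the total kinetic energy is ½Mv² + ½Iω² = ½(1+k)Mv² = (4/5)Mv².
Setting this equal to Mgh gives the vertical rise h = (1+k)v₀²/(2g) = 1.6×6.42²/(2×10) = 3.297 m.
Along the incline, d = h/sinθ = 3.297/sin23.5° ≈ 8.27 m.

d ≈ 8.27 m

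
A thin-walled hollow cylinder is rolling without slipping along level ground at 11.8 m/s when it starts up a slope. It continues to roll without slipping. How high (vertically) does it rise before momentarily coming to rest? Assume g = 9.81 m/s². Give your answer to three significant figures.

h ≈ 14.2 m

For this body I = MR², i.e. k = I/(MR²) = 1.
Since it rolls without slipping, ω = v/R and KE = ½Mv² + ½Iω² = ½(1+k)Mv² = Mv².
All of this converts to potential energy at the highest point: Mv₀² = Mgh.
Thus h = (1+k)v₀²/(2g) = 2 × 11.8² / (2 × 9.81) ≈ 14.2 m.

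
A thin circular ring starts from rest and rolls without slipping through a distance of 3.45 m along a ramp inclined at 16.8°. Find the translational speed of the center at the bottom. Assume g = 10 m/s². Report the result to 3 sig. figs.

v ≈ 3.16 m/s

Here I = MR², so the shape factor k = I/(MR²) = 1.
Rolling without slipping gives ω = v/R, so the total kinetic energy is ½Mv² + ½Iω² = ½(1+k)Mv² = Mv².
The vertical drop is h = L sinθ = 3.45 × sin16.8° = 0.9972 m.
Energy conservation: Mgh = Mv², so v = √(2gh/(1+k)) = √(2 × 10 × 0.9972 / 2) ≈ 3.16 m/s.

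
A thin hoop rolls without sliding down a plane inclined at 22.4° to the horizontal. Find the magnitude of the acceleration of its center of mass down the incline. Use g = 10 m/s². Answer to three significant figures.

The moment of inertia is MR², giving k ≡ I/(MR²) = 1.
Translational: Mg sinθ − f = Ma. Rotational about the CM: fR = Iα = kMRa, so f = kMa.
Eliminating f: Mg sinθ = (1+k)Ma, so a = g sinθ/(1+k) = 10 × sin22.4° / 2 ≈ 1.91 m/s².

a ≈ 1.91 m/s²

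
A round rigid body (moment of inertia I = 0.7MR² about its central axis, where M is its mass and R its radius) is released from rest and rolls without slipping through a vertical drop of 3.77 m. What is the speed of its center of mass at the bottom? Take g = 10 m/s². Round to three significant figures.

v ≈ 6.66 m/s

With I = 0.7MR², the ratio k = I/(MR²) is 0.7.
The rolling condition ω = v/R makes the rotational term ½I(v/R)² = ½kMv², so KE_total = ½(1+k)Mv² = (17/20)Mv².
Energy conservation: Mgh = (17/20)Mv², so v = √(2gh/(1+k)) = √(2 × 10 × 3.77 / 1.7) ≈ 6.66 m/s.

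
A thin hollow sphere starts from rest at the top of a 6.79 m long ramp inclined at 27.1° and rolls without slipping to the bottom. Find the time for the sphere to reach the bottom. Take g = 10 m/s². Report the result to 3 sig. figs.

t ≈ 2.23 s

For this body I = (2/3)MR², i.e. k = I/(MR²) = 2/3.
Newton's second law down the slope: Mg sinθ − f = Ma. The torque equation fR = Iα (with α = a/R) gives f = kMa.
Hence a = g sinθ/(1+k) = 10×sin27.1°/1.667 = 2.733 m/s².
Starting from rest, L = ½at², so t = √(2L/a) = √(2×6.79/2.733) ≈ 2.23 s.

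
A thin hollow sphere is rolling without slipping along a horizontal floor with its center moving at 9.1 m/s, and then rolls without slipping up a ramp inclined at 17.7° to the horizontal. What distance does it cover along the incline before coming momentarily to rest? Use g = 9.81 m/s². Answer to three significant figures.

For this body I = (2/3)MR², i.e. k = I/(MR²) = 2/3.
Since it rolls without slipping, ω = v/R and KE = ½Mv² + ½Iω² = ½(1+k)Mv² = (5/6)Mv².
Setting this equal to Mgh gives the vertical rise h = (1+k)v₀²/(2g) = 1.667×9.1²/(2×9.81) = 7.034 m.
The distance along the slope is d = h/sinθ = 7.034/sin17.7° ≈ 23.1 m.

d ≈ 23.1 m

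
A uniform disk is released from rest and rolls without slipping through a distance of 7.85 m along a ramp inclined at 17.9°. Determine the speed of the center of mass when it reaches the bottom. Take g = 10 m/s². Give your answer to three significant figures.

The moment of inertia is (1/2)MR², giving k ≡ I/(MR²) = 0.5.
Since it rolls without slipping, ω = v/R and KE = ½Mv² + ½Iω² = ½(1+k)Mv² = (3/4)Mv².
The vertical drop is h = L sinθ = 7.85 × sin17.9° = 2.413 m.
Setting Mgh = (3/4)Mv² gives v = √(2gh/(1+k)) = √(2·10·2.413/1.5) ≈ 5.67 m/s.

v ≈ 5.67 m/s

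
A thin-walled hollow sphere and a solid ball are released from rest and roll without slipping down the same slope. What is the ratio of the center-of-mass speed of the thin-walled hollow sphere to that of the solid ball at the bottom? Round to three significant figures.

Each satisfies Mgh = ½(1+k)Mv² with k = I/(MR²), so v ∝ 1/√(1+k).
For the thin-walled hollow sphere k = 2/3; for the solid ball k = 0.4.
v₁/v₂ = √((1+k₂)/(1+k₁)) = √(1.4/1.667) ≈ 0.917.

v_ratio ≈ 0.917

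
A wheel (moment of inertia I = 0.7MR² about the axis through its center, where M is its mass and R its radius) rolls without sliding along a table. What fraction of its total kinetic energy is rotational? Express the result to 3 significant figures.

fraction ≈ 0.412

For this body I = 0.7MR², i.e. k = I/(MR²) = 0.7.
With ω = v/R, KE_trans = ½Mv² and KE_rot = ½Iω² = ½kMv², so KE_total = ½(1+k)Mv².
The rotational fraction is therefore k/(1+k) = 0.7/1.7 ≈ 0.412.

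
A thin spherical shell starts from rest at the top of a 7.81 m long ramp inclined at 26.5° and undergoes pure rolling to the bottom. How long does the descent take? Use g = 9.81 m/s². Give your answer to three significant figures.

t ≈ 2.44 s

For this body I = (2/3)MR², i.e. k = I/(MR²) = 2/3.
Translational: Mg sinθ − f = Ma. Rotational about the CM: fR = Iα = kMRa, so f = kMa.
Hence a = g sinθ/(1+k) = 9.81×sin26.5°/1.667 = 2.626 m/s².
With constant a from rest, t = √(2L/a) = √(2·7.81/2.626) ≈ 2.44 s.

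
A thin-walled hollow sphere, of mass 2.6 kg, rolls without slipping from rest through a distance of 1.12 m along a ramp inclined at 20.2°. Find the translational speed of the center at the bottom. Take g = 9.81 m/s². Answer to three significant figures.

Here I = (2/3)MR², so the shape factor k = I/(MR²) = 2/3.
Pure rolling means v = ωR; then KE = ½Mv² + ½I(v/R)² = ½(1+k)Mv² = (5/6)Mv².
The vertical drop is h = L sinθ = 1.12 × sin20.2° = 0.3867 m.
Setting Mgh = (5/6)Mv² gives v = √(2gh/(1+k)) = √(2·9.81·0.3867/1.667) ≈ 2.13 m/s.

v ≈ 2.13 m/s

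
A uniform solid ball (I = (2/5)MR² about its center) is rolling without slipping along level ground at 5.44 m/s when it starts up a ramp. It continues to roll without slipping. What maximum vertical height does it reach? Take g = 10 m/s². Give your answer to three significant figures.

h ≈ 2.07 m

Here I = (2/5)MR², so the shape factor k = I/(MR²) = 0.4.
Pure rolling means v = ωR; then KE = ½Mv² + ½I(v/R)² = ½(1+k)Mv² = (7/10)Mv².
At the top the kinetic energy is zero, so (7/10)Mv₀² = Mgh.
Thus h = (1+k)v₀²/(2g) = 1.4 × 5.44² / (2 × 10) ≈ 2.07 m.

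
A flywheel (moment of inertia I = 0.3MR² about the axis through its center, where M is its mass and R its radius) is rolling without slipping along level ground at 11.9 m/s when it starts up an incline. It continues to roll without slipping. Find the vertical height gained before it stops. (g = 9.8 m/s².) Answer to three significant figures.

With I = 0.3MR², the ratio k = I/(MR²) is 0.3.
Rolling without slipping gives ω = v/R, so the total kinetic energy is ½Mv² + ½Iω² = ½(1+k)Mv² = (13/20)Mv².
All of this converts to potential energy at the highest point: (13/20)Mv₀² = Mgh.
Thus h = (1+k)v₀²/(2g) = 1.3 × 11.9² / (2 × 9.8) ≈ 9.39 m.

h ≈ 9.39 m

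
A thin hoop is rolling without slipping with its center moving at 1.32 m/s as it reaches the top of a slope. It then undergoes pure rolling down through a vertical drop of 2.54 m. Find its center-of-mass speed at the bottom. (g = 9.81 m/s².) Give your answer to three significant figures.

Here I = MR², so the shape factor k = I/(MR²) = 1.
Since it rolls without slipping, ω = v/R and KE = ½Mv² + ½Iω² = ½(1+k)Mv² = Mv².
Energy conservation: Mv₀² + Mgh = Mv², so v² = v₀² + 2gh/(1+k).
v = √(1.32² + 2×9.81×2.54/2) = √26.66 ≈ 5.16 m/s.

v ≈ 5.16 m/s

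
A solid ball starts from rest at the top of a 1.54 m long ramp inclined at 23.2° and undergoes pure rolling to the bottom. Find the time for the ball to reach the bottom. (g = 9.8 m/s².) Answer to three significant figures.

For this body I = (2/5)MR², i.e. k = I/(MR²) = 0.4.
Newton's second law down the slope: Mg sinθ − f = Ma. The torque equation fR = Iα (with α = a/R) gives f = kMa.
Hence a = g sinθ/(1+k) = 9.8×sin23.2°/1.4 = 2.758 m/s².
Starting from rest, L = ½at², so t = √(2L/a) = √(2×1.54/2.758) ≈ 1.06 s.

t ≈ 1.06 s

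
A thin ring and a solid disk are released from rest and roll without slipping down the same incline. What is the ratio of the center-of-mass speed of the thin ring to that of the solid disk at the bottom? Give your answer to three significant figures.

v_ratio ≈ 0.866

Each satisfies Mgh = ½(1+k)Mv² with k = I/(MR²), so v ∝ 1/√(1+k).
For the thin ring k = 1; for the solid disk k = 0.5.
v₁/v₂ = √((1+k₂)/(1+k₁)) = √(1.5/2) ≈ 0.866.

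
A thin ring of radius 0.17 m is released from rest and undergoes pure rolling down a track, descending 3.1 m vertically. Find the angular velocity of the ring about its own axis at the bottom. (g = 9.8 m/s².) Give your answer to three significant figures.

ω ≈ 32.4 rad/s

With I = MR², the ratio k = I/(MR²) is 1.
Since it rolls without slipping, ω = v/R and KE = ½Mv² + ½Iω² = ½(1+k)Mv² = Mv².
Energy conservation Mgh = ½(1+k)Mv² gives v = √(2gh/(1+k)) = √(2 × 9.8 × 3.1 / 2) = 5.512 m/s.
Then ω = v/R = 5.512 / 0.17 ≈ 32.4 rad/s.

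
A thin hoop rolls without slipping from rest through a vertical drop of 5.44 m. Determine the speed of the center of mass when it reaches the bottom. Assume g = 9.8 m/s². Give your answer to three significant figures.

The moment of inertia is MR², giving k ≡ I/(MR²) = 1.
Since it rolls without slipping, ω = v/R and KE = ½Mv² + ½Iω² = ½(1+k)Mv² = Mv².
Setting Mgh = Mv² gives v = √(2gh/(1+k)) = √(2·9.8·5.44/2) ≈ 7.30 m/s.

v ≈ 7.30 m/s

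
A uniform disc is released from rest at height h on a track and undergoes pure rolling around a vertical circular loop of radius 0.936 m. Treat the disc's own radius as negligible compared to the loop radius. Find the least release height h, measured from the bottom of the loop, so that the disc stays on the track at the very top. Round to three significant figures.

h_min ≈ 2.57 m

Here I = (1/2)MR², so the shape factor k = I/(MR²) = 0.5.
At the top, contact is just lost when gravity alone supplies the centripetal force: Mg = Mv_top²/r, i.e. v_top² = gr.
With ω = v/R, the kinetic energy at speed v is ½(1+k)Mv² = (3/4)Mv².
Energy conservation from release (height h) to the top (height 2r): Mgh = Mg(2r) + (3/4)M·gr.
Thus h_min = 2r + (1+k)r/2 = r(2 + 1.5/2) = 0.936 × 2.75 ≈ 2.57 m.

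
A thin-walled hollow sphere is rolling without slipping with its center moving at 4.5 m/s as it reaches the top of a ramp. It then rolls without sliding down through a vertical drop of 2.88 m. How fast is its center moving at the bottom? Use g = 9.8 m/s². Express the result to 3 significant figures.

For this body I = (2/3)MR², i.e. k = I/(MR²) = 2/3.
Rolling without slipping gives ω = v/R, so the total kinetic energy is ½Mv² + ½Iω² = ½(1+k)Mv² = (5/6)Mv².
Conserving energy between top and bottom: (5/6)Mv² = (5/6)Mv₀² + Mgh, hence v² = v₀² + 2gh/(1+k).
v = √(4.5² + 2×9.8×2.88/1.667) = √54.12 ≈ 7.36 m/s.

v ≈ 7.36 m/s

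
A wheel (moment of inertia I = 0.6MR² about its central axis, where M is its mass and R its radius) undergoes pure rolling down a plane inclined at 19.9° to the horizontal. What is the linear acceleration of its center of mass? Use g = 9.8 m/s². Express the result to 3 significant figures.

The moment of inertia is 0.6MR², giving k ≡ I/(MR²) = 0.6.
Translational: Mg sinθ − f = Ma. Rotational about the CM: fR = Iα = kMRa, so f = kMa.
Eliminating f: Mg sinθ = (1+k)Ma, so a = g sinθ/(1+k) = 9.8 × sin19.9° / 1.6 ≈ 2.08 m/s².

a ≈ 2.08 m/s²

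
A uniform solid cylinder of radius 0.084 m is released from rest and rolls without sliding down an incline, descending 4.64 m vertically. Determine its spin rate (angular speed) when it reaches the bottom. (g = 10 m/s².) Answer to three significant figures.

ω ≈ 93.6 rad/s

With I = (1/2)MR², the ratio k = I/(MR²) is 0.5.
Since it rolls without slipping, ω = v/R and KE = ½Mv² + ½Iω² = ½(1+k)Mv² = (3/4)Mv².
Energy conservation Mgh = ½(1+k)Mv² gives v = √(2gh/(1+k)) = √(2 × 10 × 4.64 / 1.5) = 7.866 m/s.
Then ω = v/R = 7.866 / 0.084 ≈ 93.6 rad/s.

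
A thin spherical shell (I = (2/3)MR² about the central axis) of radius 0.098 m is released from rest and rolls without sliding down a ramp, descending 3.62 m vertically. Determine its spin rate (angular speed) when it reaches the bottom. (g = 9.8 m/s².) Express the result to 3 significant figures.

ω ≈ 66.6 rad/s

The moment of inertia is (2/3)MR², giving k ≡ I/(MR²) = 2/3.
Rolling without slipping gives ω = v/R, so the total kinetic energy is ½Mv² + ½Iω² = ½(1+k)Mv² = (5/6)Mv².
Energy conservation Mgh = ½(1+k)Mv² gives v = √(2gh/(1+k)) = √(2 × 9.8 × 3.62 / 1.667) = 6.525 m/s.
The angular speed follows from ω = v/R = 6.525/0.098 ≈ 66.6 rad/s.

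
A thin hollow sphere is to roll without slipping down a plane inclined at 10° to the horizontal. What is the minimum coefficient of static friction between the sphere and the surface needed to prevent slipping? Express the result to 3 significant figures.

μ_min ≈ 0.0705

Here I = (2/3)MR², so the shape factor k = I/(MR²) = 2/3.
Newton's second law down the slope: Mg sinθ − f = Ma. The torque equation fR = Iα (with α = a/R) gives f = kMa.
These give a = g sinθ/(1+k) and the required friction f = kMg sinθ/(1+k).
The normal force is N = Mg cosθ, so μ_min = f/N = k tanθ/(1+k).
μ_min = (2/3) × tan10° / 1.667 ≈ 0.0705.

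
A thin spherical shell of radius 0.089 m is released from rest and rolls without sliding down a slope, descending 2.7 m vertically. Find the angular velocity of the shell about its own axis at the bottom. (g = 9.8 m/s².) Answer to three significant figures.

The moment of inertia is (2/3)MR², giving k ≡ I/(MR²) = 2/3.
Rolling without slipping gives ω = v/R, so the total kinetic energy is ½Mv² + ½Iω² = ½(1+k)Mv² = (5/6)Mv².
Energy conservation Mgh = ½(1+k)Mv² gives v = √(2gh/(1+k)) = √(2 × 9.8 × 2.7 / 1.667) = 5.635 m/s.
Then ω = v/R = 5.635 / 0.089 ≈ 63.3 rad/s.

ω ≈ 63.3 rad/s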